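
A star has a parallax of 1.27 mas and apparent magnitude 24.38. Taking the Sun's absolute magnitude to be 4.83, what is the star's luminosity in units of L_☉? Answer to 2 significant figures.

d = 1/p = 1000/1.27 mas = 787.4 pc
M = m − 5 log₁₀ d + 5 = 24.38 − 5·2.8962 + 5 = 14.899
M − M_☉ = 14.899 − 4.83 = 10.069
L/L_☉ = 10^(−0.4 × 10.069) = 9.384×10^-5

L/L_☉ ≈ 9.4×10^-5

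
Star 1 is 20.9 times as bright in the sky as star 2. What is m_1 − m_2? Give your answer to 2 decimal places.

m_1 − m_2 ≈ -3.30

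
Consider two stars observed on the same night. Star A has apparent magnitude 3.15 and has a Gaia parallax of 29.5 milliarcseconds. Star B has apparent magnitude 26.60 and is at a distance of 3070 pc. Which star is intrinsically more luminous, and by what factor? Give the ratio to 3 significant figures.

Star A: p = 29.5 mas = 0.0295″ → d = 1/p = 33.90 pc
Star A: M = m − 5 log₁₀ d + 5 = 3.15 − 5·1.5302 + 5 = 0.499
Star B: M = m − 5 log₁₀ d + 5 = 26.60 − 5·3.4871 + 5 = 14.164
ΔM = M_A − M_B = 0.499 − (14.164) = -13.665; smaller M is more luminous → Star A.
L ratio = 10^(0.4 |ΔM|) = 10^5.466 = 292500

Star A is more luminous, by a factor of 292000.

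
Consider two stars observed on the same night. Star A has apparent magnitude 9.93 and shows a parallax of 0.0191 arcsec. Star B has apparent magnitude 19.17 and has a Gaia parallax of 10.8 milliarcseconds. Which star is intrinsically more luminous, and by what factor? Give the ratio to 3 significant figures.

Star A is more luminous, by a factor of 1590.

Star A: d = 1/p = 1/0.0191″ = 52.36 pc
Star A: M = m − 5 log₁₀ d + 5 = 9.93 − 5·1.7190 + 5 = 6.335
Star B: p = 10.8 mas = 0.0108″ → d = 1/p = 92.59 pc
Star B: M = m − 5 log₁₀ d + 5 = 19.17 − 5·1.9666 + 5 = 14.337
ΔM = M_A − M_B = 6.335 − (14.337) = -8.002; smaller M is more luminous → Star A.
L ratio = 10^(0.4 |ΔM|) = 10^3.201 = 1588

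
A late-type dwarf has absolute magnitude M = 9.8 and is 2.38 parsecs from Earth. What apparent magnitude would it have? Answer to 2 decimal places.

m ≈ 6.68

m = M + 5 log₁₀ d − 5 = 9.8 + 5·0.3766 − 5 = 6.683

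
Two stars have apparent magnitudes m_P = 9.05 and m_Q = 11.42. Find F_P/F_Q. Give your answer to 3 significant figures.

F_P/F_Q ≈ 8.87

Δm = 9.05 − (11.42) = -2.37
Flux ratio = 10^(−0.4 Δm) = 10^(−0.4 × -2.37) = 10^0.948 = 8.872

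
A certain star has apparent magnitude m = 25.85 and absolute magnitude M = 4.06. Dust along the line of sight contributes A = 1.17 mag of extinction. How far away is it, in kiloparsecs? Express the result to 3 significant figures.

d ≈ 133 kpc

m − M = 5 log₁₀(d/10 pc) + A  ⇒  25.85 − (4.06) − 1.17 = 5 log₁₀(d/10)
20.620 = 5 log₁₀(d/10)
log₁₀ d = (m − M − A)/5 + 1 = 5.1240
d = 10^5.1240 = 133000 pc
= 133.0 kpc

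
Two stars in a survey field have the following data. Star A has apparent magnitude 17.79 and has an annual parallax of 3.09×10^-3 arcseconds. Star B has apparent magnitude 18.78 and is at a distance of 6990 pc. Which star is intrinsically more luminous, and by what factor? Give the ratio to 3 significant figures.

Star A: d = 1/p = 1/3.09×10^-3″ = 323.6 pc
Star A: M = m − 5 log₁₀ d + 5 = 17.79 − 5·2.5100 + 5 = 10.240
Star B: M = m − 5 log₁₀ d + 5 = 18.78 − 5·3.8445 + 5 = 4.558
ΔM = M_A − M_B = 10.240 − (4.558) = 5.682; smaller M is more luminous → Star B.
L ratio = 10^(0.4 |ΔM|) = 10^2.273 = 187.4

Star B is more luminous, by a factor of 187.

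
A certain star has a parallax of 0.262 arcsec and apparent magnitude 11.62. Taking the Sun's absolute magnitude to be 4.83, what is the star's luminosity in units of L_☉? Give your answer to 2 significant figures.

L/L_☉ ≈ 2.8×10^-4

d = 1/p = 1/0.262″ = 3.817 pc
M = m − 5 log₁₀ d + 5 = 11.62 − 5·0.5817 + 5 = 13.712
M − M_☉ = 13.712 − 4.83 = 8.882
L/L_☉ = 10^(−0.4 × 8.882) = 2.802×10^-4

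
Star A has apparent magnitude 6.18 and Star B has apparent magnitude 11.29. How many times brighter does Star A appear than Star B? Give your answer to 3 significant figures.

Δm = 6.18 − (11.29) = -5.11
Flux ratio = 10^(−0.4 Δm) = 10^(−0.4 × -5.11) = 10^2.044 = 110.7

111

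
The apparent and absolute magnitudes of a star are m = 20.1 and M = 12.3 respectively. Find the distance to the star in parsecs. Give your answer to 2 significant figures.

d ≈ 360 pc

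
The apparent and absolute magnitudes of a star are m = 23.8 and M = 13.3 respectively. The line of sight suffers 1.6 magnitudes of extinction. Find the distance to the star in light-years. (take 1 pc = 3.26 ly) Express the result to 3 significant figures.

m − M = 5 log₁₀(d/10 pc) + A  ⇒  23.8 − (13.3) − 1.6 = 5 log₁₀(d/10)
8.900 = 5 log₁₀(d/10)
log₁₀ d = (m − M − A)/5 + 1 = 2.7800
d = 10^2.7800 = 602.6 pc
= 1964 ly

d ≈ 1960 ly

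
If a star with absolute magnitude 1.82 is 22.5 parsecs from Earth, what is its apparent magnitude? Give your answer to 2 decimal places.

m ≈ 3.58

m = M + 5 log₁₀ d − 5 = 1.82 + 5·1.3522 − 5 = 3.581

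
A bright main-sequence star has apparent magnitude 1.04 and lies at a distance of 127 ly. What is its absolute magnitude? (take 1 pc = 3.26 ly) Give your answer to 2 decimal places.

d = 127 ly / 3.26 = 38.96 pc
5 log₁₀(d/10 pc) = 5 log₁₀(38.96) − 5 = 2.953
M = m − 5 log₁₀(d/10) = 1.04 − 2.953 = -1.913

M ≈ -1.91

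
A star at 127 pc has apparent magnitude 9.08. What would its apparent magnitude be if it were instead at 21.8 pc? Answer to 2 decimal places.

m ≈ 5.25

Flux ∝ 1/d², so Δm = 5 log₁₀(d₂/d₁) = 5 log₁₀(21.8/127) = -3.827
m₂ = m₁ + Δm = 9.08 + (-3.827) = 5.253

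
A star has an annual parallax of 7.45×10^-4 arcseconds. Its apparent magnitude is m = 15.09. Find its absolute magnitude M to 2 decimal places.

d = 1/p = 1/7.45×10^-4″ = 1342 pc
5 log₁₀(d/10 pc) = 5 log₁₀(1342) − 5 = 10.639
M = m − 5 log₁₀(d/10) = 15.09 − 10.639 = 4.451

M ≈ 4.45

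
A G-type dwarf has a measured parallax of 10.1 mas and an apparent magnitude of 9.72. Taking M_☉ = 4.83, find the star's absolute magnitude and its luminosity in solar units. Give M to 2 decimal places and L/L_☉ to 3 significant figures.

M ≈ 4.74; L/L_☉ ≈ 1.08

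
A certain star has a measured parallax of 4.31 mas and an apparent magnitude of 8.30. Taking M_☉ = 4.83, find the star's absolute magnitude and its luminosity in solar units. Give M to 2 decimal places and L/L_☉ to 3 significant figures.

M ≈ 1.47; L/L_☉ ≈ 22.0

d = 1/p = 1000/4.31 mas = 232.0 pc
M = m − 5 log₁₀ d + 5 = 8.30 − 5·2.3655 + 5 = 1.472
M − M_☉ = 1.472 − 4.83 = -3.358
L/L_☉ = 10^(−0.4 × -3.358) = 22.03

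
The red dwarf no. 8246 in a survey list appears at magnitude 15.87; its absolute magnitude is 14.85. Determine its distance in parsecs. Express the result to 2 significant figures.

d ≈ 16 pc

Distance modulus: m − M = 15.87 − (14.85) = 1.020
m − M = 5 log₁₀ d − 5
log₁₀ d = (m − M)/5 + 1 = 1.2040
d = 10^1.2040 = 16.00 pc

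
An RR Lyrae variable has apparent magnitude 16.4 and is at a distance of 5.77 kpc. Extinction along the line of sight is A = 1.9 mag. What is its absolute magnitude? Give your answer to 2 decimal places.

M ≈ 0.69

d = 5.77 kpc = 5770 pc
5 log₁₀(d/10 pc) = 5 log₁₀(5770) − 5 = 13.806
M = m − 5 log₁₀(d/10) − A = 16.4 − 13.806 − 1.9 = 0.694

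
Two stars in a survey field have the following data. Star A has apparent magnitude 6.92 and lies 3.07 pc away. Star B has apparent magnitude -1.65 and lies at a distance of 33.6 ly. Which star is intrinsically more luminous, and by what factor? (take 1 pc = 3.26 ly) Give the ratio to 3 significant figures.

Star B is more luminous, by a factor of 30200.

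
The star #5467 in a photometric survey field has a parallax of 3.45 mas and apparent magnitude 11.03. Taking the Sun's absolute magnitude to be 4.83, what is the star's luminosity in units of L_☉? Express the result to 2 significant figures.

d = 1/p = 1000/3.45 mas = 289.9 pc
M = m − 5 log₁₀ d + 5 = 11.03 − 5·2.4622 + 5 = 3.719
M − M_☉ = 3.719 − 4.83 = -1.111
L/L_☉ = 10^(−0.4 × -1.111) = 2.782

L/L_☉ ≈ 2.8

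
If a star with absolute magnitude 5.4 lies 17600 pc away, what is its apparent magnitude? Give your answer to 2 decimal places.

m = M + 5 log₁₀ d − 5 = 5.4 + 5·4.2455 − 5 = 21.628

m ≈ 21.63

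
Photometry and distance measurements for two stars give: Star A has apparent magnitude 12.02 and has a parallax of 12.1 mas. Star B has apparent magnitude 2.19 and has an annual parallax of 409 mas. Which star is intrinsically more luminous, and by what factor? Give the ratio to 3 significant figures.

Star A: p = 12.1 mas = 0.0121″ → d = 1/p = 82.64 pc
Star A: M = m − 5 log₁₀ d + 5 = 12.02 − 5·1.9172 + 5 = 7.434
Star B: p = 409 mas = 0.409″ → d = 1/p = 2.445 pc
Star B: M = m − 5 log₁₀ d + 5 = 2.19 − 5·0.3883 + 5 = 5.249
ΔM = M_A − M_B = 7.434 − (5.249) = 2.185; smaller M is more luminous → Star B.
L ratio = 10^(0.4 |ΔM|) = 10^0.874 = 7.484

Star B is more luminous, by a factor of 7.48.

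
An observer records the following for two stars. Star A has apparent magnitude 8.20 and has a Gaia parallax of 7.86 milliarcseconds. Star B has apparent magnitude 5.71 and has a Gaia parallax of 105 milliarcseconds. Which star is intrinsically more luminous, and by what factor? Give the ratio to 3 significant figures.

Star A: p = 7.86 mas = 7.86×10^-3″ → d = 1/p = 127.2 pc
Star A: M = m − 5 log₁₀ d + 5 = 8.20 − 5·2.1046 + 5 = 2.677
Star B: p = 105 mas = 0.105″ → d = 1/p = 9.524 pc
Star B: M = m − 5 log₁₀ d + 5 = 5.71 − 5·0.9788 + 5 = 5.816
ΔM = M_A − M_B = 2.677 − (5.816) = -3.139; smaller M is more luminous → Star A.
L ratio = 10^(0.4 |ΔM|) = 10^1.256 = 18.01

Star A is more luminous, by a factor of 18.0.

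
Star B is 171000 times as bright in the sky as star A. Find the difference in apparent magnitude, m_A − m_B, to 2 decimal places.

m_A − m_B ≈ 13.08

Pogson: Δm = −2.5 log₁₀(ratio) = −2.5 log₁₀(171000) = −2.5 × 5.2330 = -13.082
Star B is brighter so has the smaller magnitude: m_A − m_B is positive.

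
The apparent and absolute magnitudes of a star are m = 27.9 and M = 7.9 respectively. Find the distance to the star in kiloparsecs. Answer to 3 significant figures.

d ≈ 100 kpc

μ = m − M = 20.000
m − M = 5 log₁₀ d − 5
log₁₀ d = (m − M)/5 + 1 = 5.0000
d = 10^5.0000 = 100000 pc
= 100.0 kpc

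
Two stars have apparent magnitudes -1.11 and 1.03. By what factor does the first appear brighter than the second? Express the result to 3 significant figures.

7.18

Magnitude difference = -2.14
Flux ratio = 10^(−0.4 Δm) = 10^(−0.4 × -2.14) = 10^0.856 = 7.178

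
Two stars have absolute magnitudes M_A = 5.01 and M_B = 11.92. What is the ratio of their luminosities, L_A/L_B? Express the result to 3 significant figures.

ΔM = M_A − M_B = -6.91
L_A/L_B = 10^(−0.4 ΔM) = 10^2.764 = 580.8

L_A/L_B ≈ 581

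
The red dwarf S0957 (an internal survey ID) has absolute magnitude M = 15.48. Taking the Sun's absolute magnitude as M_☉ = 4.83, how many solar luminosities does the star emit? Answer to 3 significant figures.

L/L_☉ ≈ 5.50×10^-5

M − M_☉ = 15.48 − 4.83 = 10.650
L/L_☉ = 10^(−0.4 (M − M_☉)) = 10^-4.260 = 5.495×10^-5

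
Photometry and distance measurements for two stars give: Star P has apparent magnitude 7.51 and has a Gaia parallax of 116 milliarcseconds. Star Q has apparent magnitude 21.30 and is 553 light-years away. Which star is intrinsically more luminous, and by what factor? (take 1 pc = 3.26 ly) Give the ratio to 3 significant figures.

Star P is more luminous, by a factor of 847.

Star P: p = 116 mas = 0.116″ → d = 1/p = 8.621 pc
Star P: M = m − 5 log₁₀ d + 5 = 7.51 − 5·0.9355 + 5 = 7.832
Star Q: d = 553 ly / 3.26 = 169.6 pc
Star Q: M = m − 5 log₁₀ d + 5 = 21.30 − 5·2.2295 + 5 = 15.152
ΔM = M_P − M_Q = 7.832 − (15.152) = -7.320; smaller M is more luminous → Star P.
L ratio = 10^(0.4 |ΔM|) = 10^2.928 = 847.4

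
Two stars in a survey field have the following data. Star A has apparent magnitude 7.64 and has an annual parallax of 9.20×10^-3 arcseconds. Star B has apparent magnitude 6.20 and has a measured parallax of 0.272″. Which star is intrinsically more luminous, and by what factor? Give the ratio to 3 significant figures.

Star A: d = 1/p = 1/9.20×10^-3″ = 108.7 pc
Star A: M = m − 5 log₁₀ d + 5 = 7.64 − 5·2.0362 + 5 = 2.459
Star B: d = 1/p = 1/0.272″ = 3.676 pc
Star B: M = m − 5 log₁₀ d + 5 = 6.20 − 5·0.5654 + 5 = 8.373
ΔM = M_A − M_B = 2.459 − (8.373) = -5.914; smaller M is more luminous → Star A.
L ratio = 10^(0.4 |ΔM|) = 10^2.366 = 232.0

Star A is more luminous, by a factor of 232.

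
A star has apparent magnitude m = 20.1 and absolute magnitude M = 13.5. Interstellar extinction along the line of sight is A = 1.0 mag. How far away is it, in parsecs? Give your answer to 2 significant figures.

d ≈ 130 pc

m − M = 5 log₁₀(d/10 pc) + A  ⇒  20.1 − (13.5) − 1.0 = 5 log₁₀(d/10)
5.600 = 5 log₁₀(d/10)
log₁₀ d = (m − M − A)/5 + 1 = 2.1200
d = 10^2.1200 = 131.8 pc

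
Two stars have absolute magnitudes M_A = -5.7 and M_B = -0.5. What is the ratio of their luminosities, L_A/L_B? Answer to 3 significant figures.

L_A/L_B ≈ 120

ΔM = M_A − M_B = -5.2
L_A/L_B = 10^(−0.4 ΔM) = 10^2.080 = 120.2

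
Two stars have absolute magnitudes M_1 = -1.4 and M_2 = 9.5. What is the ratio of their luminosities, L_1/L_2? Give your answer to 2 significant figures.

L_1/L_2 ≈ 23000

ΔM = M_1 − M_2 = -10.9
L_1/L_2 = 10^(−0.4 ΔM) = 10^4.360 = 22910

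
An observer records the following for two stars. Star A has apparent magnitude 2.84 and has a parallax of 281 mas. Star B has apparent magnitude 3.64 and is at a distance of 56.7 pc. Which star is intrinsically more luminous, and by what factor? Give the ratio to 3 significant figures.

Star A: p = 281 mas = 0.281″ → d = 1/p = 3.559 pc
Star A: M = m − 5 log₁₀ d + 5 = 2.84 − 5·0.5513 + 5 = 5.084
Star B: M = m − 5 log₁₀ d + 5 = 3.64 − 5·1.7536 + 5 = -0.128
ΔM = M_A − M_B = 5.084 − (-0.128) = 5.211; smaller M is more luminous → Star B.
L ratio = 10^(0.4 |ΔM|) = 10^2.085 = 121.5

Star B is more luminous, by a factor of 122.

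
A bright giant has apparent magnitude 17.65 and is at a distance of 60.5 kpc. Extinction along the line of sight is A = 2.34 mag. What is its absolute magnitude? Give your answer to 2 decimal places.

M ≈ -3.60

d = 60.5 kpc = 60500 pc
5 log₁₀(d/10 pc) = 5 log₁₀(60500) − 5 = 18.909
M = m − 5 log₁₀(d/10) − A = 17.65 − 18.909 − 2.34 = -3.599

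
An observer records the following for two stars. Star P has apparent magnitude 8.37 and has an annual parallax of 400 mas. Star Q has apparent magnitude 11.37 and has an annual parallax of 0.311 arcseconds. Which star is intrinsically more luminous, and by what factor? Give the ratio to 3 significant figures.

Star P is more luminous, by a factor of 9.58.

Star P: p = 400 mas = 0.400″ → d = 1/p = 2.500 pc
Star P: M = m − 5 log₁₀ d + 5 = 8.37 − 5·0.3979 + 5 = 11.380
Star Q: d = 1/p = 1/0.311″ = 3.215 pc
Star Q: M = m − 5 log₁₀ d + 5 = 11.37 − 5·0.5072 + 5 = 13.834
ΔM = M_P − M_Q = 11.380 − (13.834) = -2.454; smaller M is more luminous → Star P.
L ratio = 10^(0.4 |ΔM|) = 10^0.981 = 9.581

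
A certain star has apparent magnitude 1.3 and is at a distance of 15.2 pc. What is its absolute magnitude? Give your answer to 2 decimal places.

M ≈ 0.39

5 log₁₀(d/10 pc) = 5 log₁₀(15.20) − 5 = 0.909
M = m − 5 log₁₀(d/10) = 1.3 − 0.909 = 0.391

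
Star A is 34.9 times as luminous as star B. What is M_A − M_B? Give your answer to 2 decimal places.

M_A − M_B ≈ -3.86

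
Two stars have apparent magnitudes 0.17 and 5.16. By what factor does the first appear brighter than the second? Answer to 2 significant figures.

99

Δm = 0.17 − (5.16) = -4.99
Flux ratio = 10^(−0.4 Δm) = 10^(−0.4 × -4.99) = 10^1.996 = 99.08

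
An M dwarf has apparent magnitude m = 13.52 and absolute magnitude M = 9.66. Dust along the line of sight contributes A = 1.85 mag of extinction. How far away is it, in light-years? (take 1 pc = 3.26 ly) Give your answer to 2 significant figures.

d ≈ 82 ly

m − M = 5 log₁₀(d/10 pc) + A  ⇒  13.52 − (9.66) − 1.85 = 5 log₁₀(d/10)
2.010 = 5 log₁₀(d/10)
log₁₀ d = (m − M − A)/5 + 1 = 1.4020
d = 10^1.4020 = 25.23 pc
= 82.27 ly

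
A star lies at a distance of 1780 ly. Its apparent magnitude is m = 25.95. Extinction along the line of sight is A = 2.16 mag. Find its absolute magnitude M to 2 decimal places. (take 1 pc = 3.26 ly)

M ≈ 15.10

d = 1780 ly / 3.26 = 546.0 pc
5 log₁₀(d/10 pc) = 5 log₁₀(546.0) − 5 = 8.686
M = m − 5 log₁₀(d/10) − A = 25.95 − 8.686 − 2.16 = 15.104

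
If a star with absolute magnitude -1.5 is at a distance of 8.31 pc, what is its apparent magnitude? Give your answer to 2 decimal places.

m = M + 5 log₁₀ d − 5 = -1.5 + 5·0.9196 − 5 = -1.902

m ≈ -1.90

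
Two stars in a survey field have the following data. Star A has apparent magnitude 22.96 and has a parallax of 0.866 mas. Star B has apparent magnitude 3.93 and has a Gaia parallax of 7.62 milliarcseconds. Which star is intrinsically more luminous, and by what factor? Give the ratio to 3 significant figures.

Star B is more luminous, by a factor of 529000.

Star A: p = 0.866 mas = 8.66×10^-4″ → d = 1/p = 1155 pc
Star A: M = m − 5 log₁₀ d + 5 = 22.96 − 5·3.0625 + 5 = 12.648
Star B: p = 7.62 mas = 7.62×10^-3″ → d = 1/p = 131.2 pc
Star B: M = m − 5 log₁₀ d + 5 = 3.93 − 5·2.1180 + 5 = -1.660
ΔM = M_A − M_B = 12.648 − (-1.660) = 14.308; smaller M is more luminous → Star B.
L ratio = 10^(0.4 |ΔM|) = 10^5.723 = 528600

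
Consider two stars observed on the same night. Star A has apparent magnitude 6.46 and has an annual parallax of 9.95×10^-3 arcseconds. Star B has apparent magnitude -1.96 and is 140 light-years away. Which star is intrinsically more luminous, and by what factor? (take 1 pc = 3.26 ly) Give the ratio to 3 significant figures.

Star B is more luminous, by a factor of 426.

Star A: d = 1/p = 1/9.95×10^-3″ = 100.5 pc
Star A: M = m − 5 log₁₀ d + 5 = 6.46 − 5·2.0022 + 5 = 1.449
Star B: d = 140 ly / 3.26 = 42.94 pc
Star B: M = m − 5 log₁₀ d + 5 = -1.96 − 5·1.6329 + 5 = -5.125
ΔM = M_A − M_B = 1.449 − (-5.125) = 6.574; smaller M is more luminous → Star B.
L ratio = 10^(0.4 |ΔM|) = 10^2.629 = 426.1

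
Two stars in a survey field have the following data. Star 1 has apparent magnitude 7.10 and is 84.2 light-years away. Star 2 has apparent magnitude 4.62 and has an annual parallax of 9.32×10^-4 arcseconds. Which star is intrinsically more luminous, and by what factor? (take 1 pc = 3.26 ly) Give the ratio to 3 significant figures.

Star 2 is more luminous, by a factor of 16900.

Star 1: d = 84.2 ly / 3.26 = 25.83 pc
Star 1: M = m − 5 log₁₀ d + 5 = 7.10 − 5·1.4121 + 5 = 5.040
Star 2: d = 1/p = 1/9.32×10^-4″ = 1073 pc
Star 2: M = m − 5 log₁₀ d + 5 = 4.62 − 5·3.0306 + 5 = -5.533
ΔM = M_1 − M_2 = 5.040 − (-5.533) = 10.572; smaller M is more luminous → Star 2.
L ratio = 10^(0.4 |ΔM|) = 10^4.229 = 16940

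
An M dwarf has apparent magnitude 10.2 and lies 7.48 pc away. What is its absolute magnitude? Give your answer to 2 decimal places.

M ≈ 10.83

5 log₁₀(d/10 pc) = 5 log₁₀(7.480) − 5 = -0.630
M = m − 5 log₁₀(d/10) = 10.2 + 0.630 = 10.830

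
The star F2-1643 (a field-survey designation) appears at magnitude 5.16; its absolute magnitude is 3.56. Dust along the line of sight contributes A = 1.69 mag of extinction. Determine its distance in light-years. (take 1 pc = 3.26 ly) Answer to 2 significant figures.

d ≈ 31 ly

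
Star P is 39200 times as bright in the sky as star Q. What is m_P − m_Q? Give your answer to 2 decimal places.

Pogson: Δm = −2.5 log₁₀(ratio) = −2.5 log₁₀(39200) = −2.5 × 4.5933 = -11.483
Star P is brighter, so it has the smaller magnitude: the difference is negative.

m_P − m_Q ≈ -11.48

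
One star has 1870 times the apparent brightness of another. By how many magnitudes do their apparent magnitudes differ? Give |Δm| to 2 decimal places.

Pogson: Δm = −2.5 log₁₀(ratio) = −2.5 log₁₀(1870) = −2.5 × 3.2718 = -8.180

|Δm| ≈ 8.18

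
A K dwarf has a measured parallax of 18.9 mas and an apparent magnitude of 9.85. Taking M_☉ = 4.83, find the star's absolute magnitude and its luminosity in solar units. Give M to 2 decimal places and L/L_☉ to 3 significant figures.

d = 1/p = 1000/18.9 mas = 52.91 pc
M = m − 5 log₁₀ d + 5 = 9.85 − 5·1.7235 + 5 = 6.232
M − M_☉ = 6.232 − 4.83 = 1.402
L/L_☉ = 10^(−0.4 × 1.402) = 0.2748

M ≈ 6.23; L/L_☉ ≈ 0.275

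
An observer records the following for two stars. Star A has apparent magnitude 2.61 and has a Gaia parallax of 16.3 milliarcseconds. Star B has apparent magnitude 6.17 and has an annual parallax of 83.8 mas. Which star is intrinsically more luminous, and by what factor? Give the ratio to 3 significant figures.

Star A is more luminous, by a factor of 702.

Star A: p = 16.3 mas = 0.0163″ → d = 1/p = 61.35 pc
Star A: M = m − 5 log₁₀ d + 5 = 2.61 − 5·1.7878 + 5 = -1.329
Star B: p = 83.8 mas = 0.0838″ → d = 1/p = 11.93 pc
Star B: M = m − 5 log₁₀ d + 5 = 6.17 − 5·1.0768 + 5 = 5.786
ΔM = M_A − M_B = -1.329 − (5.786) = -7.115; smaller M is more luminous → Star A.
L ratio = 10^(0.4 |ΔM|) = 10^2.846 = 701.6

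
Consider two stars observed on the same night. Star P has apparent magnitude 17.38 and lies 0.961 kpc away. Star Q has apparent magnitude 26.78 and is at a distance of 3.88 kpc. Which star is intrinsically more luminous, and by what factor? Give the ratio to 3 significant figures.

Star P: d = 0.961 kpc = 961.0 pc
Star P: M = m − 5 log₁₀ d + 5 = 17.38 − 5·2.9827 + 5 = 7.466
Star Q: d = 3.88 kpc = 3880 pc
Star Q: M = m − 5 log₁₀ d + 5 = 26.78 − 5·3.5888 + 5 = 13.836
ΔM = M_P − M_Q = 7.466 − (13.836) = -6.369; smaller M is more luminous → Star P.
L ratio = 10^(0.4 |ΔM|) = 10^2.548 = 353.0

Star P is more luminous, by a factor of 353.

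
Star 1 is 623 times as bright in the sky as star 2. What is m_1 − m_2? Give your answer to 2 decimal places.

Pogson: Δm = −2.5 log₁₀(ratio) = −2.5 log₁₀(623) = −2.5 × 2.7945 = -6.986
Star 1 is brighter, so it has the smaller magnitude: the difference is negative.

m_1 − m_2 ≈ -6.99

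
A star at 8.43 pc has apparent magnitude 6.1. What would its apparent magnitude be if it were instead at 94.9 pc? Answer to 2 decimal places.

Flux ∝ 1/d², so Δm = 5 log₁₀(d₂/d₁) = 5 log₁₀(94.9/8.43) = 5.257
m₂ = m₁ + Δm = 6.1 + (5.257) = 11.357

m ≈ 11.36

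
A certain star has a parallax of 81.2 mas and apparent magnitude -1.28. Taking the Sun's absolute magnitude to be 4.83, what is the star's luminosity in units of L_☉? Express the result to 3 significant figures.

L/L_☉ ≈ 422

d = 1/p = 1000/81.2 mas = 12.32 pc
M = m − 5 log₁₀ d + 5 = -1.28 − 5·1.0904 + 5 = -1.732
M − M_☉ = -1.732 − 4.83 = -6.562
L/L_☉ = 10^(−0.4 × -6.562) = 421.6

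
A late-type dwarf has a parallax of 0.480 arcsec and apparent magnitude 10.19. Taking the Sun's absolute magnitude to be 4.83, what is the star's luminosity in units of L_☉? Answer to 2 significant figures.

L/L_☉ ≈ 3.1×10^-4

d = 1/p = 1/0.480″ = 2.083 pc
M = m − 5 log₁₀ d + 5 = 10.19 − 5·0.3188 + 5 = 13.596
M − M_☉ = 13.596 − 4.83 = 8.766
L/L_☉ = 10^(−0.4 × 8.766) = 3.115×10^-4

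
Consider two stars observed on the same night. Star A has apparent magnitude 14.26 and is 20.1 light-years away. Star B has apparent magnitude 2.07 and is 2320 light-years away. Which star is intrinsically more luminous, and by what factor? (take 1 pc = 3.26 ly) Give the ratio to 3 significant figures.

Star A: d = 20.1 ly / 3.26 = 6.166 pc
Star A: M = m − 5 log₁₀ d + 5 = 14.26 − 5·0.7900 + 5 = 15.310
Star B: d = 2320 ly / 3.26 = 711.7 pc
Star B: M = m − 5 log₁₀ d + 5 = 2.07 − 5·2.8523 + 5 = -7.191
ΔM = M_A − M_B = 15.310 − (-7.191) = 22.501; smaller M is more luminous → Star B.
L ratio = 10^(0.4 |ΔM|) = 10^9.001 = 1.001×10^9

Star B is more luminous, by a factor of 1.00×10^9.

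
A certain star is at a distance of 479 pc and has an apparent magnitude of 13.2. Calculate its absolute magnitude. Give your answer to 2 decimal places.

5 log₁₀(d/10 pc) = 5 log₁₀(479.0) − 5 = 8.402
M = m − 5 log₁₀(d/10) = 13.2 − 8.402 = 4.798

M ≈ 4.80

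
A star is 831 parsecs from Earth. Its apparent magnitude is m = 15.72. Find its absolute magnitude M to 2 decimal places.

5 log₁₀(d/10 pc) = 5 log₁₀(831.0) − 5 = 9.598
M = m − 5 log₁₀(d/10) = 15.72 − 9.598 = 6.122

M ≈ 6.12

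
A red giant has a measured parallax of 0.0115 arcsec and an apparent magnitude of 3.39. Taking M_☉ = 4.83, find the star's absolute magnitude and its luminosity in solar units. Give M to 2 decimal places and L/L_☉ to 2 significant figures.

M ≈ -1.31; L/L_☉ ≈ 280

d = 1/p = 1/0.0115″ = 86.96 pc
M = m − 5 log₁₀ d + 5 = 3.39 − 5·1.9393 + 5 = -1.307
M − M_☉ = -1.307 − 4.83 = -6.137
L/L_☉ = 10^(−0.4 × -6.137) = 284.8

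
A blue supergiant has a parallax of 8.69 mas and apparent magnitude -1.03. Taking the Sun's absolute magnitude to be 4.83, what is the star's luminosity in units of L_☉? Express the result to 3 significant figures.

d = 1/p = 1000/8.69 mas = 115.1 pc
M = m − 5 log₁₀ d + 5 = -1.03 − 5·2.0610 + 5 = -6.335
M − M_☉ = -6.335 − 4.83 = -11.165
L/L_☉ = 10^(−0.4 × -11.165) = 29240

L/L_☉ ≈ 29200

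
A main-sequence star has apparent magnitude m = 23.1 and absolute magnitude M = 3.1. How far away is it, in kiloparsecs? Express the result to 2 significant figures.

d ≈ 100 kpc

Distance modulus: m − M = 23.1 − (3.1) = 20.000
m − M = 5 log₁₀ d − 5
log₁₀ d = (m − M)/5 + 1 = 5.0000
d = 10^5.0000 = 100000 pc
= 100.0 kpc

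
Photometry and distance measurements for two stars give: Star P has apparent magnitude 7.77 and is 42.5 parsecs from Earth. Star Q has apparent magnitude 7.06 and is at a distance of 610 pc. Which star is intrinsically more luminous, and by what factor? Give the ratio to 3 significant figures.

Star Q is more luminous, by a factor of 396.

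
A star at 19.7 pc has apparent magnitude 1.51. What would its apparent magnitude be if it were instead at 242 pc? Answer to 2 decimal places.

m ≈ 6.96

Flux ∝ 1/d², so Δm = 5 log₁₀(d₂/d₁) = 5 log₁₀(242/19.7) = 5.447
m₂ = m₁ + Δm = 1.51 + (5.447) = 6.957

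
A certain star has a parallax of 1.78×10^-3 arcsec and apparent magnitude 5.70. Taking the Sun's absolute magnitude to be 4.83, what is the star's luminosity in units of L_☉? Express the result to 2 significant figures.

d = 1/p = 1/1.78×10^-3″ = 561.8 pc
M = m − 5 log₁₀ d + 5 = 5.70 − 5·2.7496 + 5 = -3.048
M − M_☉ = -3.048 − 4.83 = -7.878
L/L_☉ = 10^(−0.4 × -7.878) = 1416

L/L_☉ ≈ 1400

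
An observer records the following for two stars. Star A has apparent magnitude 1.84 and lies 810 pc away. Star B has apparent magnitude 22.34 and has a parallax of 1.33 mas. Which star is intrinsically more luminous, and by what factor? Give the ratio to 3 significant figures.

Star A is more luminous, by a factor of 1.84×10^8.

Star A: M = m − 5 log₁₀ d + 5 = 1.84 − 5·2.9085 + 5 = -7.702
Star B: p = 1.33 mas = 1.33×10^-3″ → d = 1/p = 751.9 pc
Star B: M = m − 5 log₁₀ d + 5 = 22.34 − 5·2.8761 + 5 = 12.959
ΔM = M_A − M_B = -7.702 − (12.959) = -20.662; smaller M is more luminous → Star A.
L ratio = 10^(0.4 |ΔM|) = 10^8.265 = 1.839×10^8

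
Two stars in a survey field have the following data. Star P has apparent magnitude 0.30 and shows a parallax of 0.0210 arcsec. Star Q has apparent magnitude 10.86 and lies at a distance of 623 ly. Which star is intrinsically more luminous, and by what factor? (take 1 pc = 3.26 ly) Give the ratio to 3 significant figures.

Star P is more luminous, by a factor of 1040.

Star P: d = 1/p = 1/0.0210″ = 47.62 pc
Star P: M = m − 5 log₁₀ d + 5 = 0.30 − 5·1.6778 + 5 = -3.089
Star Q: d = 623 ly / 3.26 = 191.1 pc
Star Q: M = m − 5 log₁₀ d + 5 = 10.86 − 5·2.2813 + 5 = 4.454
ΔM = M_P − M_Q = -3.089 − (4.454) = -7.543; smaller M is more luminous → Star P.
L ratio = 10^(0.4 |ΔM|) = 10^3.017 = 1040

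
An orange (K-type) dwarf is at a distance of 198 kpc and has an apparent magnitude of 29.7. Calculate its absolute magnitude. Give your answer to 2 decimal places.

d = 198 kpc = 198000 pc
5 log₁₀(d/10 pc) = 5 log₁₀(198000) − 5 = 21.483
M = m − 5 log₁₀(d/10) = 29.7 − 21.483 = 8.217

M ≈ 8.22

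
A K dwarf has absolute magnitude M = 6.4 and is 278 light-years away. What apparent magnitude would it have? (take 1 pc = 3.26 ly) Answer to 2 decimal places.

m ≈ 11.05

d = 278 ly / 3.26 = 85.28 pc
m = M + 5 log₁₀ d − 5 = 6.4 + 5·1.9308 − 5 = 11.054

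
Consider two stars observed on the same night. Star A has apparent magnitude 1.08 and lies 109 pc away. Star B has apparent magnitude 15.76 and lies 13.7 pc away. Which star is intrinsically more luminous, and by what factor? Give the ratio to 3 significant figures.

Star A is more luminous, by a factor of 4.71×10^7.

Star A: M = m − 5 log₁₀ d + 5 = 1.08 − 5·2.0374 + 5 = -4.107
Star B: M = m − 5 log₁₀ d + 5 = 15.76 − 5·1.1367 + 5 = 15.076
ΔM = M_A − M_B = -4.107 − (15.076) = -19.184; smaller M is more luminous → Star A.
L ratio = 10^(0.4 |ΔM|) = 10^7.673 = 4.714×10^7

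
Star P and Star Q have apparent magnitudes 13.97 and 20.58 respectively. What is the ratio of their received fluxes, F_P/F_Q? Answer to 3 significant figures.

Magnitude difference = -6.61
Flux ratio = 10^(−0.4 Δm) = 10^(−0.4 × -6.61) = 10^2.644 = 440.6

F_P/F_Q ≈ 441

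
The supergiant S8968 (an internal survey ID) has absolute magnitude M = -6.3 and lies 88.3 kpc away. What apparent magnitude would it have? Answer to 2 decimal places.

m ≈ 13.43

d = 88.3 kpc = 88300 pc
m = M + 5 log₁₀ d − 5 = -6.3 + 5·4.9460 − 5 = 13.430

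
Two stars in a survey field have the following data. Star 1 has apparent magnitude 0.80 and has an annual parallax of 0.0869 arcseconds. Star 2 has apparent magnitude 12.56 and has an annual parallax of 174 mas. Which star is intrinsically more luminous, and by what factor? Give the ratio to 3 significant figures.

Star 1 is more luminous, by a factor of 203000.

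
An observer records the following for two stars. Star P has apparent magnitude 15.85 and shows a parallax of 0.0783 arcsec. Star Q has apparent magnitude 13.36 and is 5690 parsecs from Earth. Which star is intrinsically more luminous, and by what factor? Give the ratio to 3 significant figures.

Star Q is more luminous, by a factor of 1.97×10^6.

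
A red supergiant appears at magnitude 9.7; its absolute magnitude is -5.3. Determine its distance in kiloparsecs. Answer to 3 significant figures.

Distance modulus: m − M = 9.7 − (-5.3) = 15.000
m − M = 5 log₁₀ d − 5
log₁₀ d = (m − M)/5 + 1 = 4.0000
d = 10^4.0000 = 10000 pc
= 10.00 kpc

d ≈ 10.0 kpc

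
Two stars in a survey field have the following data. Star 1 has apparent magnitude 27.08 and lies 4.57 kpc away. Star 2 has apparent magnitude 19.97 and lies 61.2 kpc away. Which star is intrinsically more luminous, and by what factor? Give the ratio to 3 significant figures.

Star 2 is more luminous, by a factor of 125000.

Star 1: d = 4.57 kpc = 4570 pc
Star 1: M = m − 5 log₁₀ d + 5 = 27.08 − 5·3.6599 + 5 = 13.780
Star 2: d = 61.2 kpc = 61200 pc
Star 2: M = m − 5 log₁₀ d + 5 = 19.97 − 5·4.7868 + 5 = 1.036
ΔM = M_1 − M_2 = 13.780 − (1.036) = 12.744; smaller M is more luminous → Star 2.
L ratio = 10^(0.4 |ΔM|) = 10^5.098 = 125200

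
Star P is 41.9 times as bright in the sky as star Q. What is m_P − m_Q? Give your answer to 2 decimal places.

m_P − m_Q ≈ -4.06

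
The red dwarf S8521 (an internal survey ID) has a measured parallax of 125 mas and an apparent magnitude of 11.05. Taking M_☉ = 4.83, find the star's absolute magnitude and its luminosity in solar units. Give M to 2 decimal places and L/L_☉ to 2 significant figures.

d = 1/p = 1000/125 mas = 8.000 pc
M = m − 5 log₁₀ d + 5 = 11.05 − 5·0.9031 + 5 = 11.535
M − M_☉ = 11.535 − 4.83 = 6.705
L/L_☉ = 10^(−0.4 × 6.705) = 2.081×10^-3

M ≈ 11.53; L/L_☉ ≈ 2.1×10^-3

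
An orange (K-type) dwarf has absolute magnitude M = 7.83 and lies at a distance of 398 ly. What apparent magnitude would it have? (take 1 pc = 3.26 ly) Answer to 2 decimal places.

m ≈ 13.26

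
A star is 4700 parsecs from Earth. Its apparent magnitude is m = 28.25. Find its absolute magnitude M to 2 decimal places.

M ≈ 14.89

5 log₁₀(d/10 pc) = 5 log₁₀(4700) − 5 = 13.360
M = m − 5 log₁₀(d/10) = 28.25 − 13.360 = 14.890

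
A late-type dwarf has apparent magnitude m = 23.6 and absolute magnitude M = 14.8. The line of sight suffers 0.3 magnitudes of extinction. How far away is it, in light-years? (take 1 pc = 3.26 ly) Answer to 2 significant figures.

d ≈ 1600 ly

m − M = 5 log₁₀(d/10 pc) + A  ⇒  23.6 − (14.8) − 0.3 = 5 log₁₀(d/10)
8.500 = 5 log₁₀(d/10)
log₁₀ d = (m − M − A)/5 + 1 = 2.7000
d = 10^2.7000 = 501.2 pc
= 1634 ly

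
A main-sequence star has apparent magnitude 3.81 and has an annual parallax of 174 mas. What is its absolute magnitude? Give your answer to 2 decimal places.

p = 174 mas = 0.174″ → d = 1/p = 5.747 pc
5 log₁₀(d/10 pc) = 5 log₁₀(5.747) − 5 = -1.203
M = m − 5 log₁₀(d/10) = 3.81 + 1.203 = 5.013

M ≈ 5.01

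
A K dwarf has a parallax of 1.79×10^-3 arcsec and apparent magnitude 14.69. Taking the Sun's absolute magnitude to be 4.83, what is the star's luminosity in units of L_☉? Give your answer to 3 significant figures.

L/L_☉ ≈ 0.355

d = 1/p = 1/1.79×10^-3″ = 558.7 pc
M = m − 5 log₁₀ d + 5 = 14.69 − 5·2.7471 + 5 = 5.954
M − M_☉ = 5.954 − 4.83 = 1.124
L/L_☉ = 10^(−0.4 × 1.124) = 0.3551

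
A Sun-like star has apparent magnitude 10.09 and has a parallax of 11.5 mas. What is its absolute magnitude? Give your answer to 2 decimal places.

p = 11.5 mas = 0.0115″ → d = 1/p = 86.96 pc
5 log₁₀(d/10 pc) = 5 log₁₀(86.96) − 5 = 4.697
M = m − 5 log₁₀(d/10) = 10.09 − 4.697 = 5.393

M ≈ 5.39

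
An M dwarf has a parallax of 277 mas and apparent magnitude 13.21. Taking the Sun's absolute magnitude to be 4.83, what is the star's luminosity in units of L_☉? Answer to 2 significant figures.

d = 1/p = 1000/277 mas = 3.610 pc
M = m − 5 log₁₀ d + 5 = 13.21 − 5·0.5575 + 5 = 15.422
M − M_☉ = 15.422 − 4.83 = 10.592
L/L_☉ = 10^(−0.4 × 10.592) = 5.795×10^-5

L/L_☉ ≈ 5.8×10^-5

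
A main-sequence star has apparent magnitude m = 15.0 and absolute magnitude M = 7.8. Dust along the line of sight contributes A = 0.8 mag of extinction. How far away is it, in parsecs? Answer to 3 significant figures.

m − M = 5 log₁₀(d/10 pc) + A  ⇒  15.0 − (7.8) − 0.8 = 5 log₁₀(d/10)
6.400 = 5 log₁₀(d/10)
log₁₀ d = (m − M − A)/5 + 1 = 2.2800
d = 10^2.2800 = 190.5 pc

d ≈ 191 pc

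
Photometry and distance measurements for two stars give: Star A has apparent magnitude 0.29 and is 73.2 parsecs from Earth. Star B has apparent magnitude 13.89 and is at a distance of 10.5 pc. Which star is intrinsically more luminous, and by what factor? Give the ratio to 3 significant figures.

Star A is more luminous, by a factor of 1.34×10^7.

Star A: M = m − 5 log₁₀ d + 5 = 0.29 − 5·1.8645 + 5 = -4.033
Star B: M = m − 5 log₁₀ d + 5 = 13.89 − 5·1.0212 + 5 = 13.784
ΔM = M_A − M_B = -4.033 − (13.784) = -17.817; smaller M is more luminous → Star A.
L ratio = 10^(0.4 |ΔM|) = 10^7.127 = 1.339×10^7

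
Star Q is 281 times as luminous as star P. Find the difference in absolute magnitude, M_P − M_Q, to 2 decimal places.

M_P − M_Q ≈ 6.12

Pogson: ΔM = −2.5 log₁₀(ratio) = −2.5 log₁₀(281) = −2.5 × 2.4487 = -6.122
Star Q is brighter so has the smaller magnitude: M_P − M_Q is positive.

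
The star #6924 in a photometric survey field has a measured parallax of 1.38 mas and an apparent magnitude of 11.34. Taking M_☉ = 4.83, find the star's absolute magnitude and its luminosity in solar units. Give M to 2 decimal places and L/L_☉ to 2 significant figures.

M ≈ 2.04; L/L_☉ ≈ 13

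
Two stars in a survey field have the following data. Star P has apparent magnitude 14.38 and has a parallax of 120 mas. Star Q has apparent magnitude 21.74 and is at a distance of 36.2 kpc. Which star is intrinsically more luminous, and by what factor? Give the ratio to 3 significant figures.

Star Q is more luminous, by a factor of 21500.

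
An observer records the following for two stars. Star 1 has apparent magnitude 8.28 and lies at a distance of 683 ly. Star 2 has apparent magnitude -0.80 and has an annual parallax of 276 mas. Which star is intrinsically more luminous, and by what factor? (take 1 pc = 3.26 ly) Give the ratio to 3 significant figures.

Star 2 is more luminous, by a factor of 1.28.

Star 1: d = 683 ly / 3.26 = 209.5 pc
Star 1: M = m − 5 log₁₀ d + 5 = 8.28 − 5·2.3212 + 5 = 1.674
Star 2: p = 276 mas = 0.276″ → d = 1/p = 3.623 pc
Star 2: M = m − 5 log₁₀ d + 5 = -0.80 − 5·0.5591 + 5 = 1.405
ΔM = M_1 − M_2 = 1.674 − (1.405) = 0.269; smaller M is more luminous → Star 2.
L ratio = 10^(0.4 |ΔM|) = 10^0.108 = 1.282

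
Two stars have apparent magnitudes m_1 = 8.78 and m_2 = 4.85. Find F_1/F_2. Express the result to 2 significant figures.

Δm = 8.78 − (4.85) = 3.93
Flux ratio = 10^(−0.4 Δm) = 10^(−0.4 × 3.93) = 10^-1.572 = 0.02679

F_1/F_2 ≈ 0.027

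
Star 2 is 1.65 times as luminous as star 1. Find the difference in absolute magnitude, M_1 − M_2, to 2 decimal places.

Pogson: ΔM = −2.5 log₁₀(ratio) = −2.5 log₁₀(1.65) = −2.5 × 0.2175 = -0.544
Star 2 is brighter so has the smaller magnitude: M_1 − M_2 is positive.

M_1 − M_2 ≈ 0.54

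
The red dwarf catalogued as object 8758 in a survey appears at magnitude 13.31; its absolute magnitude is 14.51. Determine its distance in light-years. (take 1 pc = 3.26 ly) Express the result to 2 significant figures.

Distance modulus: m − M = 13.31 − (14.51) = -1.200
m − M = 5 log₁₀ d − 5
log₁₀ d = (m − M)/5 + 1 = 0.7600
d = 10^0.7600 = 5.754 pc
= 18.76 ly

d ≈ 19 ly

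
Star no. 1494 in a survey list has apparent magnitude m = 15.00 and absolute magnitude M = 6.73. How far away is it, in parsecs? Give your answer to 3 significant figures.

d ≈ 451 pc

μ = m − M = 8.270
m − M = 5 log₁₀ d − 5
log₁₀ d = (m − M)/5 + 1 = 2.6540
d = 10^2.6540 = 450.8 pc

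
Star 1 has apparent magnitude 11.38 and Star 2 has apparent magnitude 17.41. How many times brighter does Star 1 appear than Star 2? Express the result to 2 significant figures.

Magnitude difference = -6.03
Flux ratio = 10^(−0.4 Δm) = 10^(−0.4 × -6.03) = 10^2.412 = 258.2

260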